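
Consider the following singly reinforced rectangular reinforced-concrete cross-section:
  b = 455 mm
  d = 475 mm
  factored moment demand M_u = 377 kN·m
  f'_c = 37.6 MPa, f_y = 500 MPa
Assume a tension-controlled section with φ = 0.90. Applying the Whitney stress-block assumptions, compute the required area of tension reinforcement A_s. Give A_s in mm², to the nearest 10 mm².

A_s ≈ 1890 mm²

M_n = M_u/φ = 377/0.90 = 418.889 kN·m.
With M_n = 0.85 f'_c a b (d − a/2), solve the quadratic for a:
a = d − √(d² − 2M_n/(0.85 f'_c b)) = 475 − √(475² − 2 × 418.889×10⁶/(0.85 × 37.6 × 455)) = 65.11 mm.
A_s = 0.85 f'_c a b / f_y = 0.85 × 37.6 × 65.11 × 455 / 500 = 1893.6 mm².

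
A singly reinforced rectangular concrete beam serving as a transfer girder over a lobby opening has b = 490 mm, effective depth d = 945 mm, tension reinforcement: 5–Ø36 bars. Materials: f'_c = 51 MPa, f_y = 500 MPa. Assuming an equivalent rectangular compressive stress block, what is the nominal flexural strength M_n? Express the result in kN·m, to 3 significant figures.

M_n ≈ 2250 kN·m

A_s = 5 × 1018 = 5090 mm².
T = A_s f_y = 5090 × 500 = 2545000 N = 2545 kN.
From C = T: a = T/(0.85 f'_c b) = 2545000/(0.85 × 51 × 490) = 119.81 mm.
M_n = T(d − a/2) = 2545 kN × (945 − 59.905) mm = 2252.57 kN·m.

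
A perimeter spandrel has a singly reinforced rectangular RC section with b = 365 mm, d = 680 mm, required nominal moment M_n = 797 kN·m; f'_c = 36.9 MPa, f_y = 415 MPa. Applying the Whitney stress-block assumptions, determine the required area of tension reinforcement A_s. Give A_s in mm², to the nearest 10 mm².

A_s ≈ 3080 mm²

With M_n = 0.85 f'_c a b (d − a/2), solve the quadratic for a:
a = d − √(d² − 2M_n/(0.85 f'_c b)) = 680 − √(680² − 2 × 797×10⁶/(0.85 × 36.9 × 365)) = 111.52 mm.
A_s = 0.85 f'_c a b / f_y = 0.85 × 36.9 × 111.52 × 365 / 415 = 3076.4 mm².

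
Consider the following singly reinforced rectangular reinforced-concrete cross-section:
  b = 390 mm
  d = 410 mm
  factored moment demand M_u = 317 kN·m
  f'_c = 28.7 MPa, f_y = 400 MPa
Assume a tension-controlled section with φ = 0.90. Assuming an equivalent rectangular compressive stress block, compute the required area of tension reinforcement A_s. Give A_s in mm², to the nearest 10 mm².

M_n = M_u/φ = 317/0.90 = 352.222 kN·m.
With M_n = 0.85 f'_c a b (d − a/2), solve the quadratic for a:
a = d − √(d² − 2M_n/(0.85 f'_c b)) = 410 − √(410² − 2 × 352.222×10⁶/(0.85 × 28.7 × 390)) = 103.31 mm.
A_s = 0.85 f'_c a b / f_y = 0.85 × 28.7 × 103.31 × 390 / 400 = 2457.2 mm².

A_s ≈ 2460 mm²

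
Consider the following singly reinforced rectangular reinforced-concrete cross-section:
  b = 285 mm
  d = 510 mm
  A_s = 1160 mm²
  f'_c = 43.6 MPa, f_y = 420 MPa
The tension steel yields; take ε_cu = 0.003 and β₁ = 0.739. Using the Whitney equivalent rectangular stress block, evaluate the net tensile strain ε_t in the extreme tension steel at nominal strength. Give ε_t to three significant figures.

ε_t ≈ 0.0215

a = A_s f_y/(0.85 f'_c b) = 46.13 mm.
β₁ = 0.739, so c = a/β₁ = 46.13/0.739 = 62.42 mm.
From the linear strain diagram with ε_cu = 0.003: ε_t = 0.003 (d − c)/c = 0.003 × (510 − 62.42)/62.42 = 0.0215.
Since ε_t ≥ 0.005, the section is tension-controlled.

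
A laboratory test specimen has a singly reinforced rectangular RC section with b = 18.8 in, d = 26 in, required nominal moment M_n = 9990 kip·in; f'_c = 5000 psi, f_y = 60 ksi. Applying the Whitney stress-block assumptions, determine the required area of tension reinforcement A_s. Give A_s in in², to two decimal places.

A_s ≈ 7.14 in²

From M_n = 0.85 f'_c a b (d − a/2):
a = d − √(d² − 2M_n/(0.85 f'_c b)) = 26 − √(26² − 2 × 9990/(0.85 × 5 × 18.8)) = 5.362 in.
A_s = 0.85 f'_c a b / f_y = 0.85 × 5 × 5.362 × 18.8 / 60 = 7.140 in².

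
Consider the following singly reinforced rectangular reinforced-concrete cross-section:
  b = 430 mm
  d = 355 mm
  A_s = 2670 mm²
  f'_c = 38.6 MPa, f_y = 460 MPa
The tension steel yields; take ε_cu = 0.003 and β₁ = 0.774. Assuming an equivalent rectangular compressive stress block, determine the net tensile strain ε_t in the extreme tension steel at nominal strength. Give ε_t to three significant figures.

a = A_s f_y/(0.85 f'_c b) = 87.06 mm.
β₁ = 0.774, so c = a/β₁ = 87.06/0.774 = 112.48 mm.
From the linear strain diagram with ε_cu = 0.003: ε_t = 0.003 (d − c)/c = 0.003 × (355 − 112.48)/112.48 = 0.00647.
Since ε_t ≥ 0.005, the section is tension-controlled.

ε_t ≈ 0.00647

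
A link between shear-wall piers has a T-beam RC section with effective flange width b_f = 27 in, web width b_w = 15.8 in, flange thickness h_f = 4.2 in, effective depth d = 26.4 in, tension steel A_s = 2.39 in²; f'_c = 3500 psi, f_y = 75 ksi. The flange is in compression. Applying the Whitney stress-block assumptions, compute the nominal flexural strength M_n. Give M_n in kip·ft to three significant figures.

M_n ≈ 378 kip·ft

Tension: T = A_s f_y = 2.39 × 75 = 179.25 kips.
Try a within the flange: a = T/(0.85 f'_c b_f) = 179.25/(0.85 × 3.5 × 27) = 2.232 in.
Since a = 2.232 ≤ h_f = 4.2 in, the stress block lies entirely in the flange; analyse as a rectangular beam of width b_f.
M_n = T(d − a/2) = 179.25 × (26.4 − 1.116) = 4532.2 kip·in.
M_n = 4532.2/12 = 377.68 kip·ft.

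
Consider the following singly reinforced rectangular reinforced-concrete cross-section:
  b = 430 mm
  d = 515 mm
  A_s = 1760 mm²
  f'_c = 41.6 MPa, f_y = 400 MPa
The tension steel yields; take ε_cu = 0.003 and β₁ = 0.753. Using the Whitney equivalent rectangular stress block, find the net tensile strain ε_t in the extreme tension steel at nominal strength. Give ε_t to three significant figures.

ε_t ≈ 0.0221

a = A_s f_y/(0.85 f'_c b) = 46.30 mm.
β₁ = 0.753, so c = a/β₁ = 46.30/0.753 = 61.49 mm.
From the linear strain diagram with ε_cu = 0.003: ε_t = 0.003 (d − c)/c = 0.003 × (515 − 61.49)/61.49 = 0.0221.
Since ε_t ≥ 0.005, the section is tension-controlled.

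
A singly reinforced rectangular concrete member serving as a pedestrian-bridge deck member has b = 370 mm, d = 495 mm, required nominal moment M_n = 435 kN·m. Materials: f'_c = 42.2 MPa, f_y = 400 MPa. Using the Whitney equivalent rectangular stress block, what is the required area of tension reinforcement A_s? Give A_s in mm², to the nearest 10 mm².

A_s ≈ 2370 mm²

With M_n = 0.85 f'_c a b (d − a/2), solve the quadratic for a:
a = d − √(d² − 2M_n/(0.85 f'_c b)) = 495 − √(495² − 2 × 435×10⁶/(0.85 × 42.2 × 370)) = 71.36 mm.
A_s = 0.85 f'_c a b / f_y = 0.85 × 42.2 × 71.36 × 370 / 400 = 2367.7 mm².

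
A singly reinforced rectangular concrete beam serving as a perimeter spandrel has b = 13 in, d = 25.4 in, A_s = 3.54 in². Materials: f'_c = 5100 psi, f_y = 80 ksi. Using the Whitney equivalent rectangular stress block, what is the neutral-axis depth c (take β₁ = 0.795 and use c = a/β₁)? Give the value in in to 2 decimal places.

T = A_s f_y = 3.54 × 80 = 283.2 kips.
a = T/(0.85 f'_c b) = 283.2/(0.85 × 5.1 × 13) = 5.0253 in.
With β₁ = 0.795, c = a/β₁ = 5.0253/0.795 = 6.32 in.

c ≈ 6.32 in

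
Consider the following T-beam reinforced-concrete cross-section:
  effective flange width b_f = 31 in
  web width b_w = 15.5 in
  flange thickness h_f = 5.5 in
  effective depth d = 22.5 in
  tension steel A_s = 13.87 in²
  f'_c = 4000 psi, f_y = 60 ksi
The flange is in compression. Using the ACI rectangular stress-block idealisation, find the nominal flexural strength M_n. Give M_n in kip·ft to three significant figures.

Tension: T = A_s f_y = 13.87 × 60 = 832.2 kips.
Try a within the flange: a = T/(0.85 f'_c b_f) = 832.2/(0.85 × 4 × 31) = 7.896 in.
a = 7.896 > h_f = 5.5 in: the block extends into the web. Split into flange-overhang and web parts.
C_f = 0.85 f'_c (b_f − b_w) h_f = 0.85 × 4 × (31 − 15.5) × 5.5 = 289.9 kips.
Remaining web compression depth: a_w = (T − C_f)/(0.85 f'_c b_w) = (832.2 − 289.9)/(0.85 × 4 × 15.5) = 10.290 in.
M_n = C_f(d − h_f/2) + (T − C_f)(d − a_w/2) = 289.9 × (22.5 − 2.75) + 542.3 × (22.5 − 5.145) = 5725.5 + 9411.6 = 15137.1 kip·in.
M_n = 15137.1/12 = 1261.43 kip·ft.

M_n ≈ 1260 kip·ft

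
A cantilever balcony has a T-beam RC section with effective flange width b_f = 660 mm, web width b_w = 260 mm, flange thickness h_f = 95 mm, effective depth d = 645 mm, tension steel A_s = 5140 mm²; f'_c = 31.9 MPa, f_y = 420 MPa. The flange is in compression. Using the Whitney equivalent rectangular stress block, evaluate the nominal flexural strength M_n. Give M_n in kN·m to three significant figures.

M_n ≈ 1250 kN·m

Tension: T = A_s f_y = 5140 × 420 = 2158800 N.
Try a within the flange: a = T/(0.85 f'_c b_f) = 2158800/(0.85 × 31.9 × 660) = 120.63 mm.
a = 120.63 > h_f = 95 mm: the block extends into the web. Split into flange-overhang and web parts.
C_f = 0.85 f'_c (b_f − b_w) h_f = 0.85 × 31.9 × (660 − 260) × 95 = 1030370 N.
Remaining web compression depth: a_w = (T − C_f)/(0.85 f'_c b_w) = (2158800 − 1030370)/(0.85 × 31.9 × 260) = 160.06 mm.
M_n = C_f(d − h_f/2) + (T − C_f)(d − a_w/2) = 1030370 × (645 − 47.5) + 1128430 × (645 − 80.03) = 615.65 + 637.53 = 1253.18 × 10⁶ N·mm.
M_n = 1253.18 kN·m.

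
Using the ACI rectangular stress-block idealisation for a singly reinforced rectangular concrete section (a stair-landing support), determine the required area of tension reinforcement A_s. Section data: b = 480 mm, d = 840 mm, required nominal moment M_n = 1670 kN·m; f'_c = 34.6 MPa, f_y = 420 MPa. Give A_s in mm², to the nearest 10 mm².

With M_n = 0.85 f'_c a b (d − a/2), solve the quadratic for a:
a = d − √(d² − 2M_n/(0.85 f'_c b)) = 840 − √(840² − 2 × 1670×10⁶/(0.85 × 34.6 × 480)) = 155.16 mm.
A_s = 0.85 f'_c a b / f_y = 0.85 × 34.6 × 155.16 × 480 / 420 = 5215.1 mm².

A_s ≈ 5220 mm²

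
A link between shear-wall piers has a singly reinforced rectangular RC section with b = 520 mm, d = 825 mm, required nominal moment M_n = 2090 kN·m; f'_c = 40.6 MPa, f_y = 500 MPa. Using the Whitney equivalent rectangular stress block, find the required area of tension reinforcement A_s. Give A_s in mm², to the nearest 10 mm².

A_s ≈ 5600 mm²

With M_n = 0.85 f'_c a b (d − a/2), solve the quadratic for a:
a = d − √(d² − 2M_n/(0.85 f'_c b)) = 825 − √(825² − 2 × 2090×10⁶/(0.85 × 40.6 × 520)) = 155.90 mm.
A_s = 0.85 f'_c a b / f_y = 0.85 × 40.6 × 155.90 × 520 / 500 = 5595.3 mm².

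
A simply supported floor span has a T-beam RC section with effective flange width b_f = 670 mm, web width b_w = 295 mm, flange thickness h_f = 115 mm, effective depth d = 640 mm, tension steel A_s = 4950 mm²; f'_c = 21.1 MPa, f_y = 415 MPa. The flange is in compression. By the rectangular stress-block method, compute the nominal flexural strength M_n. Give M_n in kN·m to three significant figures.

Tension: T = A_s f_y = 4950 × 415 = 2054250 N.
Try a within the flange: a = T/(0.85 f'_c b_f) = 2054250/(0.85 × 21.1 × 670) = 170.95 mm.
a = 170.95 > h_f = 115 mm: the block extends into the web. Split into flange-overhang and web parts.
C_f = 0.85 f'_c (b_f − b_w) h_f = 0.85 × 21.1 × (670 − 295) × 115 = 773447 N.
Remaining web compression depth: a_w = (T − C_f)/(0.85 f'_c b_w) = (2054250 − 773447)/(0.85 × 21.1 × 295) = 242.08 mm.
M_n = C_f(d − h_f/2) + (T − C_f)(d − a_w/2) = 773447 × (640 − 57.5) + 1280803 × (640 − 121.04) = 450.53 + 664.69 = 1115.22 × 10⁶ N·mm.
M_n = 1115.22 kN·m.

M_n ≈ 1120 kN·m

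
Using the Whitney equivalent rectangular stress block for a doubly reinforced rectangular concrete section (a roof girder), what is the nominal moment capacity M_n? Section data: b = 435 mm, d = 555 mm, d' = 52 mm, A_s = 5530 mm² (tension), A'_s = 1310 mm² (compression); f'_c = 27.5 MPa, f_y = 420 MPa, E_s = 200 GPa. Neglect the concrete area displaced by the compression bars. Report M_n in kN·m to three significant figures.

Assume both tension and compression steel yield.
Net tension couple steel: A_s − A'_s = 4220 mm².
a = (A_s − A'_s) f_y / (0.85 f'_c b) = 1772400/(0.85 × 27.5 × 435) = 174.31 mm.
c = a/β₁ = 174.31/0.85 = 205.07 mm; ε'_s = 0.003(c − d')/c = 0.0022 ≥ f_y/E_s = 0.0021, so compression steel does yield.
M_n = (A_s − A'_s) f_y (d − a/2) + A'_s f_y (d − d') = [1772400 × (555 − 87.155) + 550200 × (555 − 52)] × 10⁻⁶ = 829.21 + 276.75 = 1105.96 kN·m.

M_n ≈ 1110 kN·m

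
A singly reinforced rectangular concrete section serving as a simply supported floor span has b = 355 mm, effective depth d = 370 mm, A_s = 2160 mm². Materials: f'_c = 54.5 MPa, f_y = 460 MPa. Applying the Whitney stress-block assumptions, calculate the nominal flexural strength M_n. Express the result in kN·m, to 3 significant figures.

M_n ≈ 338 kN·m

T = A_s f_y = 2160 × 460 = 993600 N = 993.6 kN.
From C = T: a = T/(0.85 f'_c b) = 993600/(0.85 × 54.5 × 355) = 60.42 mm.
M_n = T(d − a/2) = 993.6 kN × (370 − 30.21) mm = 337.62 kN·m.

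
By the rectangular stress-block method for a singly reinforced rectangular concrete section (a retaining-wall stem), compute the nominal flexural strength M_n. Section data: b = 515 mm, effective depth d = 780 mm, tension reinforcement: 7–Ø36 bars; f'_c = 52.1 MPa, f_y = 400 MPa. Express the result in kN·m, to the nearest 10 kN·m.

M_n ≈ 2050 kN·m

A_s = 7 × 1018 = 7126 mm².
T = A_s f_y = 7126 × 400 = 2850400 N = 2850.4 kN.
From C = T: a = T/(0.85 f'_c b) = 2850400/(0.85 × 52.1 × 515) = 124.98 mm.
M_n = T(d − a/2) = 2850.4 kN × (780 − 62.49) mm = 2045.19 kN·m.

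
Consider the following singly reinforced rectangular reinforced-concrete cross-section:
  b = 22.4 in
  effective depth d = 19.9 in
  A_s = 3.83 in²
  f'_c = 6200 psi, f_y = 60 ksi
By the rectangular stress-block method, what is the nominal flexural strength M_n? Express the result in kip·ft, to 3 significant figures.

T = A_s f_y = 3.83 × 60 = 229.8 kips.
a = T/(0.85 f'_c b) = 229.8/(0.85 × 6.2 × 22.4) = 1.947 in.
M_n = T(d − a/2) = 229.8 × (19.9 − 0.9735) = 4349.3 kip·in = 4349.3/12 = 362.44 kip·ft.

M_n ≈ 362 kip·ft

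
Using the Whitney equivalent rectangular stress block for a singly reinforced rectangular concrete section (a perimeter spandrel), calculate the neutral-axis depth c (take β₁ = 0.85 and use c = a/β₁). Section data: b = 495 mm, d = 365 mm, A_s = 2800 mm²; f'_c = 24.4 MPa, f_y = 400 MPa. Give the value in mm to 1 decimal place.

c ≈ 128.3 mm

T = A_s f_y = 2800 × 400 = 1120000 N = 1120 kN.
Setting C = 0.85 f'_c a b equal to T: a = 1120000/(0.85 × 24.4 × 495) = 109.095 mm.
With β₁ = 0.85, c = a/β₁ = 109.095/0.85 = 128.3 mm.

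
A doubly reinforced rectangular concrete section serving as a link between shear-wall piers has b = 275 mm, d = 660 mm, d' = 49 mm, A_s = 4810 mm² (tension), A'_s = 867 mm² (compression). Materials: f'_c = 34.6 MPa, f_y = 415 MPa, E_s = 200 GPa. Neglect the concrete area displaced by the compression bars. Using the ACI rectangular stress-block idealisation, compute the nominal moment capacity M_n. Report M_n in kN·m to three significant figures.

M_n ≈ 1130 kN·m

Assume both tension and compression steel yield.
Net tension couple steel: A_s − A'_s = 3943 mm².
a = (A_s − A'_s) f_y / (0.85 f'_c b) = 1636345/(0.85 × 34.6 × 275) = 202.32 mm.
c = a/β₁ = 202.32/0.803 = 251.96 mm; ε'_s = 0.003(c − d')/c = 0.0024 ≥ f_y/E_s = 0.0021, so compression steel does yield.
M_n = (A_s − A'_s) f_y (d − a/2) + A'_s f_y (d − d') = [1636345 × (660 − 101.16) + 359805 × (660 − 49)] × 10⁻⁶ = 914.46 + 219.84 = 1134.30 kN·m.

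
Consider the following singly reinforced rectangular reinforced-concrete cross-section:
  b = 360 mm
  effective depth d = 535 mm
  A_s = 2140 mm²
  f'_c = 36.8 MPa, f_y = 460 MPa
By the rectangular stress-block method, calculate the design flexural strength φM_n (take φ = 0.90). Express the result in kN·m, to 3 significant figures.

φM_n ≈ 435 kN·m

T = A_s f_y = 2140 × 460 = 984400 N = 984.4 kN.
From C = T: a = T/(0.85 f'_c b) = 984400/(0.85 × 36.8 × 360) = 87.42 mm.
M_n = T(d − a/2) = 984.4 kN × (535 − 43.71) mm = 483.63 kN·m.
φM_n = 0.90 × 483.63 = 435.27 kN·m.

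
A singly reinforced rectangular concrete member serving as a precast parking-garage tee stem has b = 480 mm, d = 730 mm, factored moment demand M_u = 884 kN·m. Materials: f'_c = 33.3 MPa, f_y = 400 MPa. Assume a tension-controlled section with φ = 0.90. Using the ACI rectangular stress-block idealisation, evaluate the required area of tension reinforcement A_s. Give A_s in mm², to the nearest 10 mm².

A_s ≈ 3630 mm²

M_n = M_u/φ = 884/0.90 = 982.222 kN·m.
With M_n = 0.85 f'_c a b (d − a/2), solve the quadratic for a:
a = d − √(d² − 2M_n/(0.85 f'_c b)) = 730 − √(730² − 2 × 982.222×10⁶/(0.85 × 33.3 × 480)) = 106.85 mm.
A_s = 0.85 f'_c a b / f_y = 0.85 × 33.3 × 106.85 × 480 / 400 = 3629.3 mm².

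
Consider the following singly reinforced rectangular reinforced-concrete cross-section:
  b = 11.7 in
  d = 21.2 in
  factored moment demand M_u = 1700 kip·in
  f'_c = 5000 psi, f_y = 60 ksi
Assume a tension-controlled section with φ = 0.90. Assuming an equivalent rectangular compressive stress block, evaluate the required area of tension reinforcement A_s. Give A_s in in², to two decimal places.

M_n = M_u/φ = 1700/0.90 = 1888.89 kip·in.
From M_n = 0.85 f'_c a b (d − a/2):
a = d − √(d² − 2M_n/(0.85 f'_c b)) = 21.2 − √(21.2² − 2 × 1888.89/(0.85 × 5 × 11.7)) = 1.875 in.
A_s = 0.85 f'_c a b / f_y = 0.85 × 5 × 1.875 × 11.7 / 60 = 1.554 in².

A_s ≈ 1.55 in²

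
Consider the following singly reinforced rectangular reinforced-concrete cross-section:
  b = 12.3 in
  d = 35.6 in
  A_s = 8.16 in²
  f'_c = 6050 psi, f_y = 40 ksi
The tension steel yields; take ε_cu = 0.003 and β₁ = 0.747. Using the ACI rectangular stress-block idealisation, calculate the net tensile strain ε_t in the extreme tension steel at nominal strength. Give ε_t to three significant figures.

a = A_s f_y/(0.85 f'_c b) = 5.160 in.
β₁ = 0.747, so c = a/β₁ = 5.160/0.747 = 6.908 in.
From the linear strain diagram with ε_cu = 0.003: ε_t = 0.003 (d − c)/c = 0.003 × (35.6 − 6.908)/6.908 = 0.0125.
Since ε_t ≥ 0.005, the section is tension-controlled.

ε_t ≈ 0.0125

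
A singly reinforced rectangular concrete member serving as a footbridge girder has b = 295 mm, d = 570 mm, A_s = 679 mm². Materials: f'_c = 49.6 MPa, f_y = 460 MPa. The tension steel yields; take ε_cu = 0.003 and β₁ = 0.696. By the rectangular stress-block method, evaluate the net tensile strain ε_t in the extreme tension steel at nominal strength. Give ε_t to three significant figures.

ε_t ≈ 0.0444

a = A_s f_y/(0.85 f'_c b) = 25.11 mm.
β₁ = 0.696, so c = a/β₁ = 25.11/0.696 = 36.08 mm.
From the linear strain diagram with ε_cu = 0.003: ε_t = 0.003 (d − c)/c = 0.003 × (570 − 36.08)/36.08 = 0.0444.
Since ε_t ≥ 0.005, the section is tension-controlled.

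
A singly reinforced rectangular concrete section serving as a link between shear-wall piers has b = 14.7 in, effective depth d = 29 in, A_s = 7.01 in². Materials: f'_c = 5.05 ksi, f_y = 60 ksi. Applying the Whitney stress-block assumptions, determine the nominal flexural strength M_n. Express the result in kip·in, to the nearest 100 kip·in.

M_n ≈ 10800 kip·in

T = A_s f_y = 7.01 × 60 = 420.6 kips.
a = T/(0.85 f'_c b) = 420.6/(0.85 × 5.05 × 14.7) = 6.666 in.
M_n = T(d − a/2) = 420.6 × (29 − 3.333) = 10795.5 kip·in.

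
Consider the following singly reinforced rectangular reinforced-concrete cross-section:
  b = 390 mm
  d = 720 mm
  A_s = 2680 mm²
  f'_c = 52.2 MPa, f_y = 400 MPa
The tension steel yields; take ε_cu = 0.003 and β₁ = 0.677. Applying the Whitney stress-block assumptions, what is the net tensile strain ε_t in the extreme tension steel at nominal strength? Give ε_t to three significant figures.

a = A_s f_y/(0.85 f'_c b) = 61.95 mm.
β₁ = 0.677, so c = a/β₁ = 61.95/0.677 = 91.51 mm.
From the linear strain diagram with ε_cu = 0.003: ε_t = 0.003 (d − c)/c = 0.003 × (720 − 91.51)/91.51 = 0.0206.
Since ε_t ≥ 0.005, the section is tension-controlled.

ε_t ≈ 0.0206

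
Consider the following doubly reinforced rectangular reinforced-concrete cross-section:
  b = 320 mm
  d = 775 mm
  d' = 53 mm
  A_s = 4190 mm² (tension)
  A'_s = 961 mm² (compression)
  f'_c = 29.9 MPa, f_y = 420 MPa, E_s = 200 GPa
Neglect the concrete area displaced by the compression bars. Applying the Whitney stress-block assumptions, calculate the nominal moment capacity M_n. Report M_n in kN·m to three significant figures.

Assume both tension and compression steel yield.
Net tension couple steel: A_s − A'_s = 3229 mm².
a = (A_s − A'_s) f_y / (0.85 f'_c b) = 1356180/(0.85 × 29.9 × 320) = 166.75 mm.
c = a/β₁ = 166.75/0.836 = 199.46 mm; ε'_s = 0.003(c − d')/c = 0.0022 ≥ f_y/E_s = 0.0021, so compression steel does yield.
M_n = (A_s − A'_s) f_y (d − a/2) + A'_s f_y (d − d') = [1356180 × (775 − 83.375) + 403620 × (775 − 53)] × 10⁻⁶ = 937.97 + 291.41 = 1229.38 kN·m.

M_n ≈ 1230 kN·m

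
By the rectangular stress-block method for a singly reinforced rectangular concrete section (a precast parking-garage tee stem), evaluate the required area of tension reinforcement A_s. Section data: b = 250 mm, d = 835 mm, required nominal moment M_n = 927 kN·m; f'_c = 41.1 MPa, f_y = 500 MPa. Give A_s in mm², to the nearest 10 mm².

A_s ≈ 2420 mm²

With M_n = 0.85 f'_c a b (d − a/2), solve the quadratic for a:
a = d − √(d² − 2M_n/(0.85 f'_c b)) = 835 − √(835² − 2 × 927×10⁶/(0.85 × 41.1 × 250)) = 138.62 mm.
A_s = 0.85 f'_c a b / f_y = 0.85 × 41.1 × 138.62 × 250 / 500 = 2421.3 mm².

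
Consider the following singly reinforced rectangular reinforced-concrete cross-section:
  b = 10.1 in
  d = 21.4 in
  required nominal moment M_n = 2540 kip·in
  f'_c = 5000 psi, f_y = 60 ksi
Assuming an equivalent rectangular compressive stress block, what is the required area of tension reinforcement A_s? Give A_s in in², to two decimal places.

A_s ≈ 2.13 in²

From M_n = 0.85 f'_c a b (d − a/2):
a = d − √(d² − 2M_n/(0.85 f'_c b)) = 21.4 − √(21.4² − 2 × 2540/(0.85 × 5 × 10.1)) = 2.971 in.
A_s = 0.85 f'_c a b / f_y = 0.85 × 5 × 2.971 × 10.1 / 60 = 2.126 in².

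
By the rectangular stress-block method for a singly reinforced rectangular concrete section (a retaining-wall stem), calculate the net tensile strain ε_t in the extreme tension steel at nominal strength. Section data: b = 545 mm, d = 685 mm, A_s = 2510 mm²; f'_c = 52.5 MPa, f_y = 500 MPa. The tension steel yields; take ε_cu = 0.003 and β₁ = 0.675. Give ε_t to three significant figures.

ε_t ≈ 0.0239

a = A_s f_y/(0.85 f'_c b) = 51.60 mm.
β₁ = 0.675, so c = a/β₁ = 51.60/0.675 = 76.44 mm.
From the linear strain diagram with ε_cu = 0.003: ε_t = 0.003 (d − c)/c = 0.003 × (685 − 76.44)/76.44 = 0.0239.
Since ε_t ≥ 0.005, the section is tension-controlled.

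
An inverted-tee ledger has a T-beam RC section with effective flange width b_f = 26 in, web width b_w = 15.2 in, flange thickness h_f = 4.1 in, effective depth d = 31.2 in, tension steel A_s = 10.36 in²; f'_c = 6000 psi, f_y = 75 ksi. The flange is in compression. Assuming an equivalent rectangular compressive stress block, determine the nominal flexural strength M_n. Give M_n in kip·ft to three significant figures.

Tension: T = A_s f_y = 10.36 × 75 = 777 kips.
Try a within the flange: a = T/(0.85 f'_c b_f) = 777/(0.85 × 6 × 26) = 5.860 in.
a = 5.860 > h_f = 4.1 in: the block extends into the web. Split into flange-overhang and web parts.
C_f = 0.85 f'_c (b_f − b_w) h_f = 0.85 × 6 × (26 − 15.2) × 4.1 = 225.8 kips.
Remaining web compression depth: a_w = (T − C_f)/(0.85 f'_c b_w) = (777 − 225.8)/(0.85 × 6 × 15.2) = 7.110 in.
M_n = C_f(d − h_f/2) + (T − C_f)(d − a_w/2) = 225.8 × (31.2 − 2.05) + 551.2 × (31.2 − 3.555) = 6582.1 + 15237.9 = 21820.0 kip·in.
M_n = 21820.0/12 = 1818.33 kip·ft.

M_n ≈ 1820 kip·ft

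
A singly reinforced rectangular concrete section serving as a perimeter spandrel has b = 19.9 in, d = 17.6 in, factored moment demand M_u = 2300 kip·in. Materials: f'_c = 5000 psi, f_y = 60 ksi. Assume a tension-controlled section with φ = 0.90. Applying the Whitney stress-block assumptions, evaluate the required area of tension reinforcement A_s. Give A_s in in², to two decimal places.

A_s ≈ 2.55 in²

M_n = M_u/φ = 2300/0.90 = 2555.56 kip·in.
From M_n = 0.85 f'_c a b (d − a/2):
a = d − √(d² − 2M_n/(0.85 f'_c b)) = 17.6 − √(17.6² − 2 × 2555.56/(0.85 × 5 × 19.9)) = 1.810 in.
A_s = 0.85 f'_c a b / f_y = 0.85 × 5 × 1.810 × 19.9 / 60 = 2.551 in².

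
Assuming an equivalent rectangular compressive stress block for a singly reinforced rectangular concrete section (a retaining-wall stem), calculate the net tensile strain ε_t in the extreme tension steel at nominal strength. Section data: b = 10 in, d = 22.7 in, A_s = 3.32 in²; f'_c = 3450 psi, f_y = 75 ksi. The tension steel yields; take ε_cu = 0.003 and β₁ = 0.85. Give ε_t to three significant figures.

a = A_s f_y/(0.85 f'_c b) = 8.491 in.
β₁ = 0.85, so c = a/β₁ = 8.491/0.85 = 9.989 in.
From the linear strain diagram with ε_cu = 0.003: ε_t = 0.003 (d − c)/c = 0.003 × (22.7 − 9.989)/9.989 = 0.00382.
ε_t < 0.004 — the section is over-reinforced for flexure under ACI limits.

ε_t ≈ 0.00382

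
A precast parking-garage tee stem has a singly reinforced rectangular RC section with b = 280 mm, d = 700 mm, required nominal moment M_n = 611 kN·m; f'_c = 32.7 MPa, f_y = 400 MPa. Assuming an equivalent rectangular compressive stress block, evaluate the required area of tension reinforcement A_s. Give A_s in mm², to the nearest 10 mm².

With M_n = 0.85 f'_c a b (d − a/2), solve the quadratic for a:
a = d − √(d² − 2M_n/(0.85 f'_c b)) = 700 − √(700² − 2 × 611×10⁶/(0.85 × 32.7 × 280)) = 122.95 mm.
A_s = 0.85 f'_c a b / f_y = 0.85 × 32.7 × 122.95 × 280 / 400 = 2392.2 mm².

A_s ≈ 2390 mm²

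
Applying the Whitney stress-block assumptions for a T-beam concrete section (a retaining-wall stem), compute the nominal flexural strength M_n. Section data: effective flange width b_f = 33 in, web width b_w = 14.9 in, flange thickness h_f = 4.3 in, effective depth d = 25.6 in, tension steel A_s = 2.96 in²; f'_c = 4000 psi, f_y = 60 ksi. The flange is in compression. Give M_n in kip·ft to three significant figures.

Tension: T = A_s f_y = 2.96 × 60 = 177.6 kips.
Try a within the flange: a = T/(0.85 f'_c b_f) = 177.6/(0.85 × 4 × 33) = 1.583 in.
Since a = 1.583 ≤ h_f = 4.3 in, the stress block lies entirely in the flange; analyse as a rectangular beam of width b_f.
M_n = T(d − a/2) = 177.6 × (25.6 − 0.7915) = 4406.0 kip·in.
M_n = 4406.0/12 = 367.17 kip·ft.

M_n ≈ 367 kip·ft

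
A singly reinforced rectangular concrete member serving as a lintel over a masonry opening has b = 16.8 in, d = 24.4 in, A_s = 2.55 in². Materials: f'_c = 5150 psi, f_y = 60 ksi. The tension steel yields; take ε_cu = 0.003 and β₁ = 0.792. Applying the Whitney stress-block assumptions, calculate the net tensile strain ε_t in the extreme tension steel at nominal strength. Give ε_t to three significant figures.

ε_t ≈ 0.0249

a = A_s f_y/(0.85 f'_c b) = 2.080 in.
β₁ = 0.792, so c = a/β₁ = 2.080/0.792 = 2.626 in.
From the linear strain diagram with ε_cu = 0.003: ε_t = 0.003 (d − c)/c = 0.003 × (24.4 − 2.626)/2.626 = 0.0249.
Since ε_t ≥ 0.005, the section is tension-controlled.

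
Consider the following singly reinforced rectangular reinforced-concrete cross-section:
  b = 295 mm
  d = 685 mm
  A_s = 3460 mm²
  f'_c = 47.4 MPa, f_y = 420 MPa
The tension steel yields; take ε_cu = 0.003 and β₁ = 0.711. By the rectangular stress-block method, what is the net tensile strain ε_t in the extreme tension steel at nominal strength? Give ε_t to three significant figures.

ε_t ≈ 0.00895

a = A_s f_y/(0.85 f'_c b) = 122.27 mm.
β₁ = 0.711, so c = a/β₁ = 122.27/0.711 = 171.97 mm.
From the linear strain diagram with ε_cu = 0.003: ε_t = 0.003 (d − c)/c = 0.003 × (685 − 171.97)/171.97 = 0.00895.
Since ε_t ≥ 0.005, the section is tension-controlled.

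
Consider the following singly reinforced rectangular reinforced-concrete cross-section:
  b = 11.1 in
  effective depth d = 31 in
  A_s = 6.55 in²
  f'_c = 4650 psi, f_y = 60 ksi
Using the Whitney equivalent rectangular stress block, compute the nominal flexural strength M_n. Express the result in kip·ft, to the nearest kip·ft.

M_n ≈ 869 kip·ft

T = A_s f_y = 6.55 × 60 = 393 kips.
a = T/(0.85 f'_c b) = 393/(0.85 × 4.65 × 11.1) = 8.958 in.
M_n = T(d − a/2) = 393 × (31 − 4.479) = 10422.8 kip·in = 10422.8/12 = 868.57 kip·ft.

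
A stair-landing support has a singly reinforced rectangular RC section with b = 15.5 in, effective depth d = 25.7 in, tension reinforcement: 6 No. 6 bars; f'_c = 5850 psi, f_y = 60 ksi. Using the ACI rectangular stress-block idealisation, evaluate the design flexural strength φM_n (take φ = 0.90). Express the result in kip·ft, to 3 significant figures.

A_s = 6 × 0.44 = 2.64 in².
T = A_s f_y = 2.64 × 60 = 158.4 kips.
a = T/(0.85 f'_c b) = 158.4/(0.85 × 5.85 × 15.5) = 2.055 in.
M_n = T(d − a/2) = 158.4 × (25.7 − 1.0275) = 3908.1 kip·in = 3908.1/12 = 325.68 kip·ft.
φM_n = 0.90 × 325.68 = 293.11 kip·ft.

φM_n ≈ 293 kip·ft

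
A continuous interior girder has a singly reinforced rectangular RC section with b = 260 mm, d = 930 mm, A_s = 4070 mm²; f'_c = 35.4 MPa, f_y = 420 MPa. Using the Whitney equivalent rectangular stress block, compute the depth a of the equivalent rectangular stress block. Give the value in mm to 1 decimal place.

a ≈ 218.5 mm

T = A_s f_y = 4070 × 420 = 1709400 N = 1709.4 kN.
Setting C = 0.85 f'_c a b equal to T: a = 1709400/(0.85 × 35.4 × 260) = 218.5 mm.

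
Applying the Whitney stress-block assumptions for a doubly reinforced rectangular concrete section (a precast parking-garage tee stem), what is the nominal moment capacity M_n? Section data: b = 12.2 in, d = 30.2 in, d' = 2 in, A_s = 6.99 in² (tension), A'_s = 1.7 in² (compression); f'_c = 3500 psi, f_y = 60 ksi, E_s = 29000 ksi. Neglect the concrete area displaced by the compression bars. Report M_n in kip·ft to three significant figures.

M_n ≈ 923 kip·ft

Assume both steels yield.
a = (A_s − A'_s) f_y/(0.85 f'_c b) = (6.99 − 1.7) × 60/(0.85 × 3.5 × 12.2) = 8.745 in.
c = a/β₁ = 8.745/0.85 = 10.288 in; ε'_s = 0.003(c − d')/c = 0.0024 ≥ ε_y = 0.0021, so the compression steel yields.
M_n = (A_s − A'_s) f_y (d − a/2) + A'_s f_y (d − d') = 317.4 × (30.2 − 4.3725) + 102 × (30.2 − 2) = 8197.6 + 2876.4 = 11074.0 kip·in = 11074.0/12 = 922.83 kip·ft.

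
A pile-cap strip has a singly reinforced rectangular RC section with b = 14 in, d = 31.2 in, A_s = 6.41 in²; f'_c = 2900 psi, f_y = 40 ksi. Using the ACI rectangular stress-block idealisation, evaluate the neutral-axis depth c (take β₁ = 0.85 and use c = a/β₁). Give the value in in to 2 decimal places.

T = A_s f_y = 6.41 × 40 = 256.4 kips.
a = T/(0.85 f'_c b) = 256.4/(0.85 × 2.9 × 14) = 7.4297 in.
With β₁ = 0.85, c = a/β₁ = 7.4297/0.85 = 8.74 in.

c ≈ 8.74 in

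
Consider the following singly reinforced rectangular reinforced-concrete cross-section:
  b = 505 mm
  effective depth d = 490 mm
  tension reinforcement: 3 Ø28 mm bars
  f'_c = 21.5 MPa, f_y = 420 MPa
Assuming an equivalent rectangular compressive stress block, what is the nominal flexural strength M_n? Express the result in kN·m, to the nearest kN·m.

A_s = 3 × 616 = 1848 mm².
T = A_s f_y = 1848 × 420 = 776160 N = 776.16 kN.
From C = T: a = T/(0.85 f'_c b) = 776160/(0.85 × 21.5 × 505) = 84.10 mm.
M_n = T(d − a/2) = 776.16 kN × (490 − 42.05) mm = 347.68 kN·m.

M_n ≈ 348 kN·m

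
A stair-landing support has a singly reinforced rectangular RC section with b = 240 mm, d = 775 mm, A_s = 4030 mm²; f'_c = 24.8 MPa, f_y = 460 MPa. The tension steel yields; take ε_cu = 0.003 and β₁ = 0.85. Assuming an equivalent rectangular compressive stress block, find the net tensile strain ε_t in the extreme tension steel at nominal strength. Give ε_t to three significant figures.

a = A_s f_y/(0.85 f'_c b) = 366.42 mm.
β₁ = 0.85, so c = a/β₁ = 366.42/0.85 = 431.08 mm.
From the linear strain diagram with ε_cu = 0.003: ε_t = 0.003 (d − c)/c = 0.003 × (775 − 431.08)/431.08 = 0.00239.
ε_t < 0.004 — the section is over-reinforced for flexure under ACI limits.

ε_t ≈ 0.00239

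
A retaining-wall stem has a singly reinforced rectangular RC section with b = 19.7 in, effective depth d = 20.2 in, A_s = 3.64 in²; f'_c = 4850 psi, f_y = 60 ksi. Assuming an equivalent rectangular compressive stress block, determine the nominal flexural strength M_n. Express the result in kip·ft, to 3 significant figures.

T = A_s f_y = 3.64 × 60 = 218.4 kips.
a = T/(0.85 f'_c b) = 218.4/(0.85 × 4.85 × 19.7) = 2.689 in.
M_n = T(d − a/2) = 218.4 × (20.2 − 1.3445) = 4118.0 kip·in = 4118.0/12 = 343.17 kip·ft.

M_n ≈ 343 kip·ft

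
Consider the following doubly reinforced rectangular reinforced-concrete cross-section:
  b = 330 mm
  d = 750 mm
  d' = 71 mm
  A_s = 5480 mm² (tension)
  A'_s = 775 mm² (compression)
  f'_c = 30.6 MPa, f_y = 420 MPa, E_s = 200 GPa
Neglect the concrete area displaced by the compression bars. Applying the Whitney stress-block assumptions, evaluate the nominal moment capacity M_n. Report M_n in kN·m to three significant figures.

Assume both tension and compression steel yield.
Net tension couple steel: A_s − A'_s = 4705 mm².
a = (A_s − A'_s) f_y / (0.85 f'_c b) = 1976100/(0.85 × 30.6 × 330) = 230.23 mm.
c = a/β₁ = 230.23/0.831 = 277.05 mm; ε'_s = 0.003(c − d')/c = 0.0022 ≥ f_y/E_s = 0.0021, so compression steel does yield.
M_n = (A_s − A'_s) f_y (d − a/2) + A'_s f_y (d − d') = [1976100 × (750 − 115.115) + 325500 × (750 − 71)] × 10⁻⁶ = 1254.60 + 221.01 = 1475.61 kN·m.

M_n ≈ 1480 kN·m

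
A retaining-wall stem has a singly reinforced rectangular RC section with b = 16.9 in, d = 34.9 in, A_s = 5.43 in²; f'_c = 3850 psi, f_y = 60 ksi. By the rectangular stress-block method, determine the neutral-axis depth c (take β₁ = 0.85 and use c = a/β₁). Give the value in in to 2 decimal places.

c ≈ 6.93 in

T = A_s f_y = 5.43 × 60 = 325.8 kips.
a = T/(0.85 f'_c b) = 325.8/(0.85 × 3.85 × 16.9) = 5.8909 in.
With β₁ = 0.85, c = a/β₁ = 5.8909/0.85 = 6.93 in.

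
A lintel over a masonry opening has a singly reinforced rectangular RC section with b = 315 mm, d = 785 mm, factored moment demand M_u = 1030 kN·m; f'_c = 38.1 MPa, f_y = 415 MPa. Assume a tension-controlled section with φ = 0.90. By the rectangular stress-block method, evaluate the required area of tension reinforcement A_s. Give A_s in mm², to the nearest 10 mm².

A_s ≈ 3910 mm²

M_n = M_u/φ = 1030/0.90 = 1144.44 kN·m.
With M_n = 0.85 f'_c a b (d − a/2), solve the quadratic for a:
a = d − √(d² − 2M_n/(0.85 f'_c b)) = 785 − √(785² − 2 × 1144.44×10⁶/(0.85 × 38.1 × 315)) = 159.02 mm.
A_s = 0.85 f'_c a b / f_y = 0.85 × 38.1 × 159.02 × 315 / 415 = 3908.9 mm².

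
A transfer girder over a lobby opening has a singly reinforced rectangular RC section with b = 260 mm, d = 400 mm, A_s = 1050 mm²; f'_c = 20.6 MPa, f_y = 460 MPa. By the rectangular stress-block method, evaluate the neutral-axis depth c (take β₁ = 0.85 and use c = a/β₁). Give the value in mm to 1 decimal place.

c ≈ 124.8 mm

T = A_s f_y = 1050 × 460 = 483000 N = 483 kN.
Setting C = 0.85 f'_c a b equal to T: a = 483000/(0.85 × 20.6 × 260) = 106.093 mm.
With β₁ = 0.85, c = a/β₁ = 106.093/0.85 = 124.8 mm.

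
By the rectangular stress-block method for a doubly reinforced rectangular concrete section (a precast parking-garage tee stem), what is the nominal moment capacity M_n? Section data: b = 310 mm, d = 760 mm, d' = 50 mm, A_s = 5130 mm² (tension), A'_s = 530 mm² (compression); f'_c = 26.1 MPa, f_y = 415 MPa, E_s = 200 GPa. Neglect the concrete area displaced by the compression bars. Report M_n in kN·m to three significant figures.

Assume both tension and compression steel yield.
Net tension couple steel: A_s − A'_s = 4600 mm².
a = (A_s − A'_s) f_y / (0.85 f'_c b) = 1909000/(0.85 × 26.1 × 310) = 277.58 mm.
c = a/β₁ = 277.58/0.85 = 326.56 mm; ε'_s = 0.003(c − d')/c = 0.0025 ≥ f_y/E_s = 0.0021, so compression steel does yield.
M_n = (A_s − A'_s) f_y (d − a/2) + A'_s f_y (d − d') = [1909000 × (760 − 138.79) + 219950 × (760 − 50)] × 10⁻⁶ = 1185.89 + 156.16 = 1342.05 kN·m.

M_n ≈ 1340 kN·m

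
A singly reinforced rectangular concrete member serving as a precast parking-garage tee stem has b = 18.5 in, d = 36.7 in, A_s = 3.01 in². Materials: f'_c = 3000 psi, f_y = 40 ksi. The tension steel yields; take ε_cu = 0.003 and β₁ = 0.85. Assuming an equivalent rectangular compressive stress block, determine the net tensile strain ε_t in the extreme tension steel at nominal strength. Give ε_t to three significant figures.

ε_t ≈ 0.0337

a = A_s f_y/(0.85 f'_c b) = 2.552 in.
β₁ = 0.85, so c = a/β₁ = 2.552/0.85 = 3.002 in.
From the linear strain diagram with ε_cu = 0.003: ε_t = 0.003 (d − c)/c = 0.003 × (36.7 − 3.002)/3.002 = 0.0337.
Since ε_t ≥ 0.005, the section is tension-controlled.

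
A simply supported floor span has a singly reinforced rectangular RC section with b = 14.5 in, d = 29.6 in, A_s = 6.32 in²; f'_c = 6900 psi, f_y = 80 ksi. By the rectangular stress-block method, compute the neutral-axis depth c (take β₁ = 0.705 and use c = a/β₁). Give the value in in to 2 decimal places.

c ≈ 8.43 in

T = A_s f_y = 6.32 × 80 = 505.6 kips.
a = T/(0.85 f'_c b) = 505.6/(0.85 × 6.9 × 14.5) = 5.9453 in.
With β₁ = 0.705, c = a/β₁ = 5.9453/0.705 = 8.43 in.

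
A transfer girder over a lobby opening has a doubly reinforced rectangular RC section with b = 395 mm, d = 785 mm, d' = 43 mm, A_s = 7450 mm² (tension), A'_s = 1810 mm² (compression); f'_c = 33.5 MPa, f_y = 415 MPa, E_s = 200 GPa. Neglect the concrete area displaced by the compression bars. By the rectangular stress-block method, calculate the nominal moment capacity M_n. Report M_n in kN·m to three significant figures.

Assume both tension and compression steel yield.
Net tension couple steel: A_s − A'_s = 5640 mm².
a = (A_s − A'_s) f_y / (0.85 f'_c b) = 2340600/(0.85 × 33.5 × 395) = 208.10 mm.
c = a/β₁ = 208.10/0.811 = 256.60 mm; ε'_s = 0.003(c − d')/c = 0.0025 ≥ f_y/E_s = 0.0021, so compression steel does yield.
M_n = (A_s − A'_s) f_y (d − a/2) + A'_s f_y (d − d') = [2340600 × (785 − 104.05) + 751150 × (785 − 43)] × 10⁻⁶ = 1593.83 + 557.35 = 2151.18 kN·m.

M_n ≈ 2150 kN·m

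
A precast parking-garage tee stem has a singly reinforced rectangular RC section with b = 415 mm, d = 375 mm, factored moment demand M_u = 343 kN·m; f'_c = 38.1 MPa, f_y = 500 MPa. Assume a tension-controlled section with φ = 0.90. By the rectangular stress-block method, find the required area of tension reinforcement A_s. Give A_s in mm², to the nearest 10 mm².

A_s ≈ 2290 mm²

M_n = M_u/φ = 343/0.90 = 381.111 kN·m.
With M_n = 0.85 f'_c a b (d − a/2), solve the quadratic for a:
a = d − √(d² − 2M_n/(0.85 f'_c b)) = 375 − √(375² − 2 × 381.111×10⁶/(0.85 × 38.1 × 415)) = 85.33 mm.
A_s = 0.85 f'_c a b / f_y = 0.85 × 38.1 × 85.33 × 415 / 500 = 2293.6 mm².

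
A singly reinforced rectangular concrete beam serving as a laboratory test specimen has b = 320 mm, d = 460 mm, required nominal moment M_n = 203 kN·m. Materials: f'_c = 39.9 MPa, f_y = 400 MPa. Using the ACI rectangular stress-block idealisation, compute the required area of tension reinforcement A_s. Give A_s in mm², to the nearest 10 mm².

A_s ≈ 1160 mm²

With M_n = 0.85 f'_c a b (d − a/2), solve the quadratic for a:
a = d − √(d² − 2M_n/(0.85 f'_c b)) = 460 − √(460² − 2 × 203×10⁶/(0.85 × 39.9 × 320)) = 42.64 mm.
A_s = 0.85 f'_c a b / f_y = 0.85 × 39.9 × 42.64 × 320 / 400 = 1156.9 mm².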